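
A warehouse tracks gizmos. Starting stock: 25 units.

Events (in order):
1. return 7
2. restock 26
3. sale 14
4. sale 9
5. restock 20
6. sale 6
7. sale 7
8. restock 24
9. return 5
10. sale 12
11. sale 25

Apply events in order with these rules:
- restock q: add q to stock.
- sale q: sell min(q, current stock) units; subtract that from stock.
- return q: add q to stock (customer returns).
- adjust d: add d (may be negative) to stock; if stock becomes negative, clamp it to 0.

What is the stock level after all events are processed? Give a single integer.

Answer: 34

Derivation:
Processing events:
Start: stock = 25
  Event 1 (return 7): 25 + 7 = 32
  Event 2 (restock 26): 32 + 26 = 58
  Event 3 (sale 14): sell min(14,58)=14. stock: 58 - 14 = 44. total_sold = 14
  Event 4 (sale 9): sell min(9,44)=9. stock: 44 - 9 = 35. total_sold = 23
  Event 5 (restock 20): 35 + 20 = 55
  Event 6 (sale 6): sell min(6,55)=6. stock: 55 - 6 = 49. total_sold = 29
  Event 7 (sale 7): sell min(7,49)=7. stock: 49 - 7 = 42. total_sold = 36
  Event 8 (restock 24): 42 + 24 = 66
  Event 9 (return 5): 66 + 5 = 71
  Event 10 (sale 12): sell min(12,71)=12. stock: 71 - 12 = 59. total_sold = 48
  Event 11 (sale 25): sell min(25,59)=25. stock: 59 - 25 = 34. total_sold = 73
Final: stock = 34, total_sold = 73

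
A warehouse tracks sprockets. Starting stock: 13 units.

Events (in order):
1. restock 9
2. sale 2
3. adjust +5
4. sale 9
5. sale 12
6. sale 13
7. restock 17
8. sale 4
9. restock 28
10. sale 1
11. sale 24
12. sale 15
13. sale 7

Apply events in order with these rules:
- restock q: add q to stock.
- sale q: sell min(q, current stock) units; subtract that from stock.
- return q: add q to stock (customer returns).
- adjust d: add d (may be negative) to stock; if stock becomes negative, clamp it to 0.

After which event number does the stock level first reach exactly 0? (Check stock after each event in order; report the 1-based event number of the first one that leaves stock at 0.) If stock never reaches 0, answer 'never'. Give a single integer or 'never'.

Answer: 6

Derivation:
Processing events:
Start: stock = 13
  Event 1 (restock 9): 13 + 9 = 22
  Event 2 (sale 2): sell min(2,22)=2. stock: 22 - 2 = 20. total_sold = 2
  Event 3 (adjust +5): 20 + 5 = 25
  Event 4 (sale 9): sell min(9,25)=9. stock: 25 - 9 = 16. total_sold = 11
  Event 5 (sale 12): sell min(12,16)=12. stock: 16 - 12 = 4. total_sold = 23
  Event 6 (sale 13): sell min(13,4)=4. stock: 4 - 4 = 0. total_sold = 27
  Event 7 (restock 17): 0 + 17 = 17
  Event 8 (sale 4): sell min(4,17)=4. stock: 17 - 4 = 13. total_sold = 31
  Event 9 (restock 28): 13 + 28 = 41
  Event 10 (sale 1): sell min(1,41)=1. stock: 41 - 1 = 40. total_sold = 32
  Event 11 (sale 24): sell min(24,40)=24. stock: 40 - 24 = 16. total_sold = 56
  Event 12 (sale 15): sell min(15,16)=15. stock: 16 - 15 = 1. total_sold = 71
  Event 13 (sale 7): sell min(7,1)=1. stock: 1 - 1 = 0. total_sold = 72
Final: stock = 0, total_sold = 72

First zero at event 6.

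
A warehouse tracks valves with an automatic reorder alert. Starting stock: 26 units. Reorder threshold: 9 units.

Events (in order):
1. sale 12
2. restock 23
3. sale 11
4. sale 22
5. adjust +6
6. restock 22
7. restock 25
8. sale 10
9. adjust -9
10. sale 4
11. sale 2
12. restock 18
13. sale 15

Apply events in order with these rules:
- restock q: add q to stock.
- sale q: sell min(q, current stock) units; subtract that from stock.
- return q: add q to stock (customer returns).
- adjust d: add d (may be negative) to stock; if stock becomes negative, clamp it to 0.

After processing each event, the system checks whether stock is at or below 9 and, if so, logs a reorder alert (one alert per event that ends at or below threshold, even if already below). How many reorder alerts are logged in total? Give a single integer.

Processing events:
Start: stock = 26
  Event 1 (sale 12): sell min(12,26)=12. stock: 26 - 12 = 14. total_sold = 12
  Event 2 (restock 23): 14 + 23 = 37
  Event 3 (sale 11): sell min(11,37)=11. stock: 37 - 11 = 26. total_sold = 23
  Event 4 (sale 22): sell min(22,26)=22. stock: 26 - 22 = 4. total_sold = 45
  Event 5 (adjust +6): 4 + 6 = 10
  Event 6 (restock 22): 10 + 22 = 32
  Event 7 (restock 25): 32 + 25 = 57
  Event 8 (sale 10): sell min(10,57)=10. stock: 57 - 10 = 47. total_sold = 55
  Event 9 (adjust -9): 47 + -9 = 38
  Event 10 (sale 4): sell min(4,38)=4. stock: 38 - 4 = 34. total_sold = 59
  Event 11 (sale 2): sell min(2,34)=2. stock: 34 - 2 = 32. total_sold = 61
  Event 12 (restock 18): 32 + 18 = 50
  Event 13 (sale 15): sell min(15,50)=15. stock: 50 - 15 = 35. total_sold = 76
Final: stock = 35, total_sold = 76

Checking against threshold 9:
  After event 1: stock=14 > 9
  After event 2: stock=37 > 9
  After event 3: stock=26 > 9
  After event 4: stock=4 <= 9 -> ALERT
  After event 5: stock=10 > 9
  After event 6: stock=32 > 9
  After event 7: stock=57 > 9
  After event 8: stock=47 > 9
  After event 9: stock=38 > 9
  After event 10: stock=34 > 9
  After event 11: stock=32 > 9
  After event 12: stock=50 > 9
  After event 13: stock=35 > 9
Alert events: [4]. Count = 1

Answer: 1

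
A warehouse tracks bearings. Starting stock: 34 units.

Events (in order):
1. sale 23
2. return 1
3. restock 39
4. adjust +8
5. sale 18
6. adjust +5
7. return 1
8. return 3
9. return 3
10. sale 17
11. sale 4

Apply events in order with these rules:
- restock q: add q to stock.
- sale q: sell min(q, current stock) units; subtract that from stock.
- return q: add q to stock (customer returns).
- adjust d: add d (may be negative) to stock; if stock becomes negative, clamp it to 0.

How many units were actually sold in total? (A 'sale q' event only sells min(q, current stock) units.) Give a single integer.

Answer: 62

Derivation:
Processing events:
Start: stock = 34
  Event 1 (sale 23): sell min(23,34)=23. stock: 34 - 23 = 11. total_sold = 23
  Event 2 (return 1): 11 + 1 = 12
  Event 3 (restock 39): 12 + 39 = 51
  Event 4 (adjust +8): 51 + 8 = 59
  Event 5 (sale 18): sell min(18,59)=18. stock: 59 - 18 = 41. total_sold = 41
  Event 6 (adjust +5): 41 + 5 = 46
  Event 7 (return 1): 46 + 1 = 47
  Event 8 (return 3): 47 + 3 = 50
  Event 9 (return 3): 50 + 3 = 53
  Event 10 (sale 17): sell min(17,53)=17. stock: 53 - 17 = 36. total_sold = 58
  Event 11 (sale 4): sell min(4,36)=4. stock: 36 - 4 = 32. total_sold = 62
Final: stock = 32, total_sold = 62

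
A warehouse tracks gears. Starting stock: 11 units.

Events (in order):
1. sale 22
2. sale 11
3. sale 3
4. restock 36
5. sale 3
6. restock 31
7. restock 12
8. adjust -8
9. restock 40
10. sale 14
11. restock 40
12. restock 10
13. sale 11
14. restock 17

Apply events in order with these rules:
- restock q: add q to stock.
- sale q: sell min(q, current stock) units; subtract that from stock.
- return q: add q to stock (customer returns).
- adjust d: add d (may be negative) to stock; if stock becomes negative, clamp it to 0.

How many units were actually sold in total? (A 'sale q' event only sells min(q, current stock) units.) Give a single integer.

Answer: 39

Derivation:
Processing events:
Start: stock = 11
  Event 1 (sale 22): sell min(22,11)=11. stock: 11 - 11 = 0. total_sold = 11
  Event 2 (sale 11): sell min(11,0)=0. stock: 0 - 0 = 0. total_sold = 11
  Event 3 (sale 3): sell min(3,0)=0. stock: 0 - 0 = 0. total_sold = 11
  Event 4 (restock 36): 0 + 36 = 36
  Event 5 (sale 3): sell min(3,36)=3. stock: 36 - 3 = 33. total_sold = 14
  Event 6 (restock 31): 33 + 31 = 64
  Event 7 (restock 12): 64 + 12 = 76
  Event 8 (adjust -8): 76 + -8 = 68
  Event 9 (restock 40): 68 + 40 = 108
  Event 10 (sale 14): sell min(14,108)=14. stock: 108 - 14 = 94. total_sold = 28
  Event 11 (restock 40): 94 + 40 = 134
  Event 12 (restock 10): 134 + 10 = 144
  Event 13 (sale 11): sell min(11,144)=11. stock: 144 - 11 = 133. total_sold = 39
  Event 14 (restock 17): 133 + 17 = 150
Final: stock = 150, total_sold = 39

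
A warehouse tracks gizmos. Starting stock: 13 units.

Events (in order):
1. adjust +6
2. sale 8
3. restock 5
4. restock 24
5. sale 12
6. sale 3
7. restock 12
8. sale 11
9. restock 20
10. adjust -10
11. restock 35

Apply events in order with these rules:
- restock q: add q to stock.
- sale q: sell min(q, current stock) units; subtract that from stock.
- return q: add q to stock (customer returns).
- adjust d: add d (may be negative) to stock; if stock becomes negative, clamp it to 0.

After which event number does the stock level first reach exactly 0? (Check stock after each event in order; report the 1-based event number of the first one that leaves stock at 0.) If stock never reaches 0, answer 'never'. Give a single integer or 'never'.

Answer: never

Derivation:
Processing events:
Start: stock = 13
  Event 1 (adjust +6): 13 + 6 = 19
  Event 2 (sale 8): sell min(8,19)=8. stock: 19 - 8 = 11. total_sold = 8
  Event 3 (restock 5): 11 + 5 = 16
  Event 4 (restock 24): 16 + 24 = 40
  Event 5 (sale 12): sell min(12,40)=12. stock: 40 - 12 = 28. total_sold = 20
  Event 6 (sale 3): sell min(3,28)=3. stock: 28 - 3 = 25. total_sold = 23
  Event 7 (restock 12): 25 + 12 = 37
  Event 8 (sale 11): sell min(11,37)=11. stock: 37 - 11 = 26. total_sold = 34
  Event 9 (restock 20): 26 + 20 = 46
  Event 10 (adjust -10): 46 + -10 = 36
  Event 11 (restock 35): 36 + 35 = 71
Final: stock = 71, total_sold = 34

Stock never reaches 0.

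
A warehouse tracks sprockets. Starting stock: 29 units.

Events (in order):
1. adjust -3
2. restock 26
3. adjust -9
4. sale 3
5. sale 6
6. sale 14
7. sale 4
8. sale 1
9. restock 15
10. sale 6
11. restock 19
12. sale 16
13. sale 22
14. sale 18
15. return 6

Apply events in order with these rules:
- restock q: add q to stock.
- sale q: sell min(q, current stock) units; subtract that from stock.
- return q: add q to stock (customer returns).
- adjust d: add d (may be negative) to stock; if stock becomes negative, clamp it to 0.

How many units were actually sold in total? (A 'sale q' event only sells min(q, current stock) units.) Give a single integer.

Processing events:
Start: stock = 29
  Event 1 (adjust -3): 29 + -3 = 26
  Event 2 (restock 26): 26 + 26 = 52
  Event 3 (adjust -9): 52 + -9 = 43
  Event 4 (sale 3): sell min(3,43)=3. stock: 43 - 3 = 40. total_sold = 3
  Event 5 (sale 6): sell min(6,40)=6. stock: 40 - 6 = 34. total_sold = 9
  Event 6 (sale 14): sell min(14,34)=14. stock: 34 - 14 = 20. total_sold = 23
  Event 7 (sale 4): sell min(4,20)=4. stock: 20 - 4 = 16. total_sold = 27
  Event 8 (sale 1): sell min(1,16)=1. stock: 16 - 1 = 15. total_sold = 28
  Event 9 (restock 15): 15 + 15 = 30
  Event 10 (sale 6): sell min(6,30)=6. stock: 30 - 6 = 24. total_sold = 34
  Event 11 (restock 19): 24 + 19 = 43
  Event 12 (sale 16): sell min(16,43)=16. stock: 43 - 16 = 27. total_sold = 50
  Event 13 (sale 22): sell min(22,27)=22. stock: 27 - 22 = 5. total_sold = 72
  Event 14 (sale 18): sell min(18,5)=5. stock: 5 - 5 = 0. total_sold = 77
  Event 15 (return 6): 0 + 6 = 6
Final: stock = 6, total_sold = 77

Answer: 77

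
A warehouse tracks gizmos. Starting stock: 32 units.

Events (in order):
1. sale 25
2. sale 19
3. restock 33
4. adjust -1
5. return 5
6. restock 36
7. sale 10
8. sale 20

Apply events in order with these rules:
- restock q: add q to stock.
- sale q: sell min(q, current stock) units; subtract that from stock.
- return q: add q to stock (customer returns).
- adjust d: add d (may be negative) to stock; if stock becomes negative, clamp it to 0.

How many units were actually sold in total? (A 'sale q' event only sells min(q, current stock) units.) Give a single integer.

Answer: 62

Derivation:
Processing events:
Start: stock = 32
  Event 1 (sale 25): sell min(25,32)=25. stock: 32 - 25 = 7. total_sold = 25
  Event 2 (sale 19): sell min(19,7)=7. stock: 7 - 7 = 0. total_sold = 32
  Event 3 (restock 33): 0 + 33 = 33
  Event 4 (adjust -1): 33 + -1 = 32
  Event 5 (return 5): 32 + 5 = 37
  Event 6 (restock 36): 37 + 36 = 73
  Event 7 (sale 10): sell min(10,73)=10. stock: 73 - 10 = 63. total_sold = 42
  Event 8 (sale 20): sell min(20,63)=20. stock: 63 - 20 = 43. total_sold = 62
Final: stock = 43, total_sold = 62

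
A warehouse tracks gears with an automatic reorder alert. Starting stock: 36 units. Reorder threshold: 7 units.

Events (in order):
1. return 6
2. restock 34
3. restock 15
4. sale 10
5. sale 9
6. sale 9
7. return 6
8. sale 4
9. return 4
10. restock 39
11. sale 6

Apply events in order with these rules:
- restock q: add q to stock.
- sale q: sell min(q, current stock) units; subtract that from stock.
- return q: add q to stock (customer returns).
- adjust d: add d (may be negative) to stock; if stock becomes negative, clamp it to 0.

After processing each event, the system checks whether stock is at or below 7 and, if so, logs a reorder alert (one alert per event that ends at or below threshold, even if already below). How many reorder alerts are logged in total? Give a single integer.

Answer: 0

Derivation:
Processing events:
Start: stock = 36
  Event 1 (return 6): 36 + 6 = 42
  Event 2 (restock 34): 42 + 34 = 76
  Event 3 (restock 15): 76 + 15 = 91
  Event 4 (sale 10): sell min(10,91)=10. stock: 91 - 10 = 81. total_sold = 10
  Event 5 (sale 9): sell min(9,81)=9. stock: 81 - 9 = 72. total_sold = 19
  Event 6 (sale 9): sell min(9,72)=9. stock: 72 - 9 = 63. total_sold = 28
  Event 7 (return 6): 63 + 6 = 69
  Event 8 (sale 4): sell min(4,69)=4. stock: 69 - 4 = 65. total_sold = 32
  Event 9 (return 4): 65 + 4 = 69
  Event 10 (restock 39): 69 + 39 = 108
  Event 11 (sale 6): sell min(6,108)=6. stock: 108 - 6 = 102. total_sold = 38
Final: stock = 102, total_sold = 38

Checking against threshold 7:
  After event 1: stock=42 > 7
  After event 2: stock=76 > 7
  After event 3: stock=91 > 7
  After event 4: stock=81 > 7
  After event 5: stock=72 > 7
  After event 6: stock=63 > 7
  After event 7: stock=69 > 7
  After event 8: stock=65 > 7
  After event 9: stock=69 > 7
  After event 10: stock=108 > 7
  After event 11: stock=102 > 7
Alert events: []. Count = 0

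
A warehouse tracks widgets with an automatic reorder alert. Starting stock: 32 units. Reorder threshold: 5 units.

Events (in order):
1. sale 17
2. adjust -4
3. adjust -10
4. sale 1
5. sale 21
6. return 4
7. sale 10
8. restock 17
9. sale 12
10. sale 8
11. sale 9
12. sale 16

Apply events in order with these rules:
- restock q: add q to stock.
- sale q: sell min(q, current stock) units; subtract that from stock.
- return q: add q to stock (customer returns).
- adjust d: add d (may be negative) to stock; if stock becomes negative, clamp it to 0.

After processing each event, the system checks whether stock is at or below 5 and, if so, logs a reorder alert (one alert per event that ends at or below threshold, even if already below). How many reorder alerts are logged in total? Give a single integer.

Processing events:
Start: stock = 32
  Event 1 (sale 17): sell min(17,32)=17. stock: 32 - 17 = 15. total_sold = 17
  Event 2 (adjust -4): 15 + -4 = 11
  Event 3 (adjust -10): 11 + -10 = 1
  Event 4 (sale 1): sell min(1,1)=1. stock: 1 - 1 = 0. total_sold = 18
  Event 5 (sale 21): sell min(21,0)=0. stock: 0 - 0 = 0. total_sold = 18
  Event 6 (return 4): 0 + 4 = 4
  Event 7 (sale 10): sell min(10,4)=4. stock: 4 - 4 = 0. total_sold = 22
  Event 8 (restock 17): 0 + 17 = 17
  Event 9 (sale 12): sell min(12,17)=12. stock: 17 - 12 = 5. total_sold = 34
  Event 10 (sale 8): sell min(8,5)=5. stock: 5 - 5 = 0. total_sold = 39
  Event 11 (sale 9): sell min(9,0)=0. stock: 0 - 0 = 0. total_sold = 39
  Event 12 (sale 16): sell min(16,0)=0. stock: 0 - 0 = 0. total_sold = 39
Final: stock = 0, total_sold = 39

Checking against threshold 5:
  After event 1: stock=15 > 5
  After event 2: stock=11 > 5
  After event 3: stock=1 <= 5 -> ALERT
  After event 4: stock=0 <= 5 -> ALERT
  After event 5: stock=0 <= 5 -> ALERT
  After event 6: stock=4 <= 5 -> ALERT
  After event 7: stock=0 <= 5 -> ALERT
  After event 8: stock=17 > 5
  After event 9: stock=5 <= 5 -> ALERT
  After event 10: stock=0 <= 5 -> ALERT
  After event 11: stock=0 <= 5 -> ALERT
  After event 12: stock=0 <= 5 -> ALERT
Alert events: [3, 4, 5, 6, 7, 9, 10, 11, 12]. Count = 9

Answer: 9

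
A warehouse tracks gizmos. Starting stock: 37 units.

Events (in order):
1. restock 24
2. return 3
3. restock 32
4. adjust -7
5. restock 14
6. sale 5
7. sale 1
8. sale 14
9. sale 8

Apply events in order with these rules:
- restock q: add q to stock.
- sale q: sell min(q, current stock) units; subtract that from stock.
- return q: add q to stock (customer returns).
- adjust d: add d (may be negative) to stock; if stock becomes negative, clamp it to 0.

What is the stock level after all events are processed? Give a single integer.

Answer: 75

Derivation:
Processing events:
Start: stock = 37
  Event 1 (restock 24): 37 + 24 = 61
  Event 2 (return 3): 61 + 3 = 64
  Event 3 (restock 32): 64 + 32 = 96
  Event 4 (adjust -7): 96 + -7 = 89
  Event 5 (restock 14): 89 + 14 = 103
  Event 6 (sale 5): sell min(5,103)=5. stock: 103 - 5 = 98. total_sold = 5
  Event 7 (sale 1): sell min(1,98)=1. stock: 98 - 1 = 97. total_sold = 6
  Event 8 (sale 14): sell min(14,97)=14. stock: 97 - 14 = 83. total_sold = 20
  Event 9 (sale 8): sell min(8,83)=8. stock: 83 - 8 = 75. total_sold = 28
Final: stock = 75, total_sold = 28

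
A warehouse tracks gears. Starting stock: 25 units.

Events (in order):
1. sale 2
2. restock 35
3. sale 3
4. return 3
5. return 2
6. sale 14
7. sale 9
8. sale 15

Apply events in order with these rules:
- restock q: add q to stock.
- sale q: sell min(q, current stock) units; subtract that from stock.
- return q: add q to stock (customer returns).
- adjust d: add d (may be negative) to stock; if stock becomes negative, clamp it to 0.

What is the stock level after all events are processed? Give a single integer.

Answer: 22

Derivation:
Processing events:
Start: stock = 25
  Event 1 (sale 2): sell min(2,25)=2. stock: 25 - 2 = 23. total_sold = 2
  Event 2 (restock 35): 23 + 35 = 58
  Event 3 (sale 3): sell min(3,58)=3. stock: 58 - 3 = 55. total_sold = 5
  Event 4 (return 3): 55 + 3 = 58
  Event 5 (return 2): 58 + 2 = 60
  Event 6 (sale 14): sell min(14,60)=14. stock: 60 - 14 = 46. total_sold = 19
  Event 7 (sale 9): sell min(9,46)=9. stock: 46 - 9 = 37. total_sold = 28
  Event 8 (sale 15): sell min(15,37)=15. stock: 37 - 15 = 22. total_sold = 43
Final: stock = 22, total_sold = 43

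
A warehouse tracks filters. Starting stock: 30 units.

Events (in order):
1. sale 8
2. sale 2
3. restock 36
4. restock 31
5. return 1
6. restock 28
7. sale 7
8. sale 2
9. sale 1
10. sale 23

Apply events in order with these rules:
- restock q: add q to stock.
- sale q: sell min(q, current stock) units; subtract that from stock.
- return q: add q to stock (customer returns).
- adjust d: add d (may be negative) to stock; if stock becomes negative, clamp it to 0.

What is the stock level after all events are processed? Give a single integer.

Answer: 83

Derivation:
Processing events:
Start: stock = 30
  Event 1 (sale 8): sell min(8,30)=8. stock: 30 - 8 = 22. total_sold = 8
  Event 2 (sale 2): sell min(2,22)=2. stock: 22 - 2 = 20. total_sold = 10
  Event 3 (restock 36): 20 + 36 = 56
  Event 4 (restock 31): 56 + 31 = 87
  Event 5 (return 1): 87 + 1 = 88
  Event 6 (restock 28): 88 + 28 = 116
  Event 7 (sale 7): sell min(7,116)=7. stock: 116 - 7 = 109. total_sold = 17
  Event 8 (sale 2): sell min(2,109)=2. stock: 109 - 2 = 107. total_sold = 19
  Event 9 (sale 1): sell min(1,107)=1. stock: 107 - 1 = 106. total_sold = 20
  Event 10 (sale 23): sell min(23,106)=23. stock: 106 - 23 = 83. total_sold = 43
Final: stock = 83, total_sold = 43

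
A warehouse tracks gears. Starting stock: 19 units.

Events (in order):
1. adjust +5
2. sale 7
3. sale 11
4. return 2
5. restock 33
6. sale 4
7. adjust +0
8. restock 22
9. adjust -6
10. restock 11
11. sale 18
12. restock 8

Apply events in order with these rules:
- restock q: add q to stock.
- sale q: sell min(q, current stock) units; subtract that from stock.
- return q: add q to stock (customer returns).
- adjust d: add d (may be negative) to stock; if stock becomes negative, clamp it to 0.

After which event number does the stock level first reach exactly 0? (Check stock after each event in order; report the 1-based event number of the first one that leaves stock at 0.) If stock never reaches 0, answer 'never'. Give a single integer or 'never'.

Processing events:
Start: stock = 19
  Event 1 (adjust +5): 19 + 5 = 24
  Event 2 (sale 7): sell min(7,24)=7. stock: 24 - 7 = 17. total_sold = 7
  Event 3 (sale 11): sell min(11,17)=11. stock: 17 - 11 = 6. total_sold = 18
  Event 4 (return 2): 6 + 2 = 8
  Event 5 (restock 33): 8 + 33 = 41
  Event 6 (sale 4): sell min(4,41)=4. stock: 41 - 4 = 37. total_sold = 22
  Event 7 (adjust +0): 37 + 0 = 37
  Event 8 (restock 22): 37 + 22 = 59
  Event 9 (adjust -6): 59 + -6 = 53
  Event 10 (restock 11): 53 + 11 = 64
  Event 11 (sale 18): sell min(18,64)=18. stock: 64 - 18 = 46. total_sold = 40
  Event 12 (restock 8): 46 + 8 = 54
Final: stock = 54, total_sold = 40

Stock never reaches 0.

Answer: never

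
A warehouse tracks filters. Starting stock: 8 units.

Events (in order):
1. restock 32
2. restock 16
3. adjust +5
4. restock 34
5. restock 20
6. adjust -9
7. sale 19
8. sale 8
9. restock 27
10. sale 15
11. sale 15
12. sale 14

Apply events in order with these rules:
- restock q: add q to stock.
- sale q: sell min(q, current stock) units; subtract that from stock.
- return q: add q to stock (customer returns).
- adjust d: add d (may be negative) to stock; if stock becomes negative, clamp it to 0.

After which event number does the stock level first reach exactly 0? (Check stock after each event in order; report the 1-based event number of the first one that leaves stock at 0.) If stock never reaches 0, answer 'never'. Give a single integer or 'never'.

Answer: never

Derivation:
Processing events:
Start: stock = 8
  Event 1 (restock 32): 8 + 32 = 40
  Event 2 (restock 16): 40 + 16 = 56
  Event 3 (adjust +5): 56 + 5 = 61
  Event 4 (restock 34): 61 + 34 = 95
  Event 5 (restock 20): 95 + 20 = 115
  Event 6 (adjust -9): 115 + -9 = 106
  Event 7 (sale 19): sell min(19,106)=19. stock: 106 - 19 = 87. total_sold = 19
  Event 8 (sale 8): sell min(8,87)=8. stock: 87 - 8 = 79. total_sold = 27
  Event 9 (restock 27): 79 + 27 = 106
  Event 10 (sale 15): sell min(15,106)=15. stock: 106 - 15 = 91. total_sold = 42
  Event 11 (sale 15): sell min(15,91)=15. stock: 91 - 15 = 76. total_sold = 57
  Event 12 (sale 14): sell min(14,76)=14. stock: 76 - 14 = 62. total_sold = 71
Final: stock = 62, total_sold = 71

Stock never reaches 0.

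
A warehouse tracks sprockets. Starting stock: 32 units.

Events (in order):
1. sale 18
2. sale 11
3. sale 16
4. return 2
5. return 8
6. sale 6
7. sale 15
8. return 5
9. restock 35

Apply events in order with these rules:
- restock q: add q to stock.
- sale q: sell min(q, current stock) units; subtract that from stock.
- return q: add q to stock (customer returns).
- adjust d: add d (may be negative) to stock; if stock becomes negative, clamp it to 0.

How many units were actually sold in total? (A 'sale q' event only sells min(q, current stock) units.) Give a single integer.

Processing events:
Start: stock = 32
  Event 1 (sale 18): sell min(18,32)=18. stock: 32 - 18 = 14. total_sold = 18
  Event 2 (sale 11): sell min(11,14)=11. stock: 14 - 11 = 3. total_sold = 29
  Event 3 (sale 16): sell min(16,3)=3. stock: 3 - 3 = 0. total_sold = 32
  Event 4 (return 2): 0 + 2 = 2
  Event 5 (return 8): 2 + 8 = 10
  Event 6 (sale 6): sell min(6,10)=6. stock: 10 - 6 = 4. total_sold = 38
  Event 7 (sale 15): sell min(15,4)=4. stock: 4 - 4 = 0. total_sold = 42
  Event 8 (return 5): 0 + 5 = 5
  Event 9 (restock 35): 5 + 35 = 40
Final: stock = 40, total_sold = 42

Answer: 42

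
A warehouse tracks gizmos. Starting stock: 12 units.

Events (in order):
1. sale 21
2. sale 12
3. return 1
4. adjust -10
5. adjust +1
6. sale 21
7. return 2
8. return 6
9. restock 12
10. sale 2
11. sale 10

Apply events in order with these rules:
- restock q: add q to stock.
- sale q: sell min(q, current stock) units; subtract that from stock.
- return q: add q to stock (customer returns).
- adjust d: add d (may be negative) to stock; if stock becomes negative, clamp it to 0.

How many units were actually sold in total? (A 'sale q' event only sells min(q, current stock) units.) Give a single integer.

Answer: 25

Derivation:
Processing events:
Start: stock = 12
  Event 1 (sale 21): sell min(21,12)=12. stock: 12 - 12 = 0. total_sold = 12
  Event 2 (sale 12): sell min(12,0)=0. stock: 0 - 0 = 0. total_sold = 12
  Event 3 (return 1): 0 + 1 = 1
  Event 4 (adjust -10): 1 + -10 = 0 (clamped to 0)
  Event 5 (adjust +1): 0 + 1 = 1
  Event 6 (sale 21): sell min(21,1)=1. stock: 1 - 1 = 0. total_sold = 13
  Event 7 (return 2): 0 + 2 = 2
  Event 8 (return 6): 2 + 6 = 8
  Event 9 (restock 12): 8 + 12 = 20
  Event 10 (sale 2): sell min(2,20)=2. stock: 20 - 2 = 18. total_sold = 15
  Event 11 (sale 10): sell min(10,18)=10. stock: 18 - 10 = 8. total_sold = 25
Final: stock = 8, total_sold = 25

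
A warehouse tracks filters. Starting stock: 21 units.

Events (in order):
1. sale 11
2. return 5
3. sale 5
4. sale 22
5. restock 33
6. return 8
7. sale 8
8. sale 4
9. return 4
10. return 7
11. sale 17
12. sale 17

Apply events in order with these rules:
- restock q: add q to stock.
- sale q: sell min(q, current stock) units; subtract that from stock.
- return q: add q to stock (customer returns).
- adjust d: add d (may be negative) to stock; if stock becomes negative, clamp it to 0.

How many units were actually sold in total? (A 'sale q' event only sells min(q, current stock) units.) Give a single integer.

Processing events:
Start: stock = 21
  Event 1 (sale 11): sell min(11,21)=11. stock: 21 - 11 = 10. total_sold = 11
  Event 2 (return 5): 10 + 5 = 15
  Event 3 (sale 5): sell min(5,15)=5. stock: 15 - 5 = 10. total_sold = 16
  Event 4 (sale 22): sell min(22,10)=10. stock: 10 - 10 = 0. total_sold = 26
  Event 5 (restock 33): 0 + 33 = 33
  Event 6 (return 8): 33 + 8 = 41
  Event 7 (sale 8): sell min(8,41)=8. stock: 41 - 8 = 33. total_sold = 34
  Event 8 (sale 4): sell min(4,33)=4. stock: 33 - 4 = 29. total_sold = 38
  Event 9 (return 4): 29 + 4 = 33
  Event 10 (return 7): 33 + 7 = 40
  Event 11 (sale 17): sell min(17,40)=17. stock: 40 - 17 = 23. total_sold = 55
  Event 12 (sale 17): sell min(17,23)=17. stock: 23 - 17 = 6. total_sold = 72
Final: stock = 6, total_sold = 72

Answer: 72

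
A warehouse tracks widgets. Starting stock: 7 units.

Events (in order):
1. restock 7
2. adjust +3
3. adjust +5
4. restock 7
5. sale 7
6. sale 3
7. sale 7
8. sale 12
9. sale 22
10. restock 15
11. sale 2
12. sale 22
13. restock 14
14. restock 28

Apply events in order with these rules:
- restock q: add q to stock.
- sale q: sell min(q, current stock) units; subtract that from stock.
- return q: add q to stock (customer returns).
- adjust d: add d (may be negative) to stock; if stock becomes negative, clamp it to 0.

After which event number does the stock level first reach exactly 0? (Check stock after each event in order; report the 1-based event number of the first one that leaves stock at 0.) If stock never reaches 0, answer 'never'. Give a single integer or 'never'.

Answer: 8

Derivation:
Processing events:
Start: stock = 7
  Event 1 (restock 7): 7 + 7 = 14
  Event 2 (adjust +3): 14 + 3 = 17
  Event 3 (adjust +5): 17 + 5 = 22
  Event 4 (restock 7): 22 + 7 = 29
  Event 5 (sale 7): sell min(7,29)=7. stock: 29 - 7 = 22. total_sold = 7
  Event 6 (sale 3): sell min(3,22)=3. stock: 22 - 3 = 19. total_sold = 10
  Event 7 (sale 7): sell min(7,19)=7. stock: 19 - 7 = 12. total_sold = 17
  Event 8 (sale 12): sell min(12,12)=12. stock: 12 - 12 = 0. total_sold = 29
  Event 9 (sale 22): sell min(22,0)=0. stock: 0 - 0 = 0. total_sold = 29
  Event 10 (restock 15): 0 + 15 = 15
  Event 11 (sale 2): sell min(2,15)=2. stock: 15 - 2 = 13. total_sold = 31
  Event 12 (sale 22): sell min(22,13)=13. stock: 13 - 13 = 0. total_sold = 44
  Event 13 (restock 14): 0 + 14 = 14
  Event 14 (restock 28): 14 + 28 = 42
Final: stock = 42, total_sold = 44

First zero at event 8.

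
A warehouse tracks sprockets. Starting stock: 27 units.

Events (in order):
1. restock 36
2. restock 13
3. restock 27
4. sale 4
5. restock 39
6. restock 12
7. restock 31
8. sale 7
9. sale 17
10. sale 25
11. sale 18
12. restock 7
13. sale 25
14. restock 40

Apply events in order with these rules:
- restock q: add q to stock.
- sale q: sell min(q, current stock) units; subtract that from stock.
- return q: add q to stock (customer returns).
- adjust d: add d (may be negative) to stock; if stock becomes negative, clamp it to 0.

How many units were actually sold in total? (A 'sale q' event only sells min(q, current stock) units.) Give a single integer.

Answer: 96

Derivation:
Processing events:
Start: stock = 27
  Event 1 (restock 36): 27 + 36 = 63
  Event 2 (restock 13): 63 + 13 = 76
  Event 3 (restock 27): 76 + 27 = 103
  Event 4 (sale 4): sell min(4,103)=4. stock: 103 - 4 = 99. total_sold = 4
  Event 5 (restock 39): 99 + 39 = 138
  Event 6 (restock 12): 138 + 12 = 150
  Event 7 (restock 31): 150 + 31 = 181
  Event 8 (sale 7): sell min(7,181)=7. stock: 181 - 7 = 174. total_sold = 11
  Event 9 (sale 17): sell min(17,174)=17. stock: 174 - 17 = 157. total_sold = 28
  Event 10 (sale 25): sell min(25,157)=25. stock: 157 - 25 = 132. total_sold = 53
  Event 11 (sale 18): sell min(18,132)=18. stock: 132 - 18 = 114. total_sold = 71
  Event 12 (restock 7): 114 + 7 = 121
  Event 13 (sale 25): sell min(25,121)=25. stock: 121 - 25 = 96. total_sold = 96
  Event 14 (restock 40): 96 + 40 = 136
Final: stock = 136, total_sold = 96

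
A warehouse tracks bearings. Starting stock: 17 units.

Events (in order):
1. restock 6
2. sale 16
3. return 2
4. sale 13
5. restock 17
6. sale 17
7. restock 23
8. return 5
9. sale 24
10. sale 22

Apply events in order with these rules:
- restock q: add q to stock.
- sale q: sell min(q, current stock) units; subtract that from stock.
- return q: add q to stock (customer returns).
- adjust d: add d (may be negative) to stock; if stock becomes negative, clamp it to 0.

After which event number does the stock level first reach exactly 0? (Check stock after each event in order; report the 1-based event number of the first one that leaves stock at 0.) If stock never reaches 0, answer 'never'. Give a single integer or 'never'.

Answer: 4

Derivation:
Processing events:
Start: stock = 17
  Event 1 (restock 6): 17 + 6 = 23
  Event 2 (sale 16): sell min(16,23)=16. stock: 23 - 16 = 7. total_sold = 16
  Event 3 (return 2): 7 + 2 = 9
  Event 4 (sale 13): sell min(13,9)=9. stock: 9 - 9 = 0. total_sold = 25
  Event 5 (restock 17): 0 + 17 = 17
  Event 6 (sale 17): sell min(17,17)=17. stock: 17 - 17 = 0. total_sold = 42
  Event 7 (restock 23): 0 + 23 = 23
  Event 8 (return 5): 23 + 5 = 28
  Event 9 (sale 24): sell min(24,28)=24. stock: 28 - 24 = 4. total_sold = 66
  Event 10 (sale 22): sell min(22,4)=4. stock: 4 - 4 = 0. total_sold = 70
Final: stock = 0, total_sold = 70

First zero at event 4.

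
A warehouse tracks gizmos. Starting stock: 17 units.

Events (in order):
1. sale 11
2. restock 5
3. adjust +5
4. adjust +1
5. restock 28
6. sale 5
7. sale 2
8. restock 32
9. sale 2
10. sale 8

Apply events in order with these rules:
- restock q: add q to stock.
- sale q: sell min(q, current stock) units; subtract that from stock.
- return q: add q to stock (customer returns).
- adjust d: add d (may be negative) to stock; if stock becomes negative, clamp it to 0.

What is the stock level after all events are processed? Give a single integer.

Answer: 60

Derivation:
Processing events:
Start: stock = 17
  Event 1 (sale 11): sell min(11,17)=11. stock: 17 - 11 = 6. total_sold = 11
  Event 2 (restock 5): 6 + 5 = 11
  Event 3 (adjust +5): 11 + 5 = 16
  Event 4 (adjust +1): 16 + 1 = 17
  Event 5 (restock 28): 17 + 28 = 45
  Event 6 (sale 5): sell min(5,45)=5. stock: 45 - 5 = 40. total_sold = 16
  Event 7 (sale 2): sell min(2,40)=2. stock: 40 - 2 = 38. total_sold = 18
  Event 8 (restock 32): 38 + 32 = 70
  Event 9 (sale 2): sell min(2,70)=2. stock: 70 - 2 = 68. total_sold = 20
  Event 10 (sale 8): sell min(8,68)=8. stock: 68 - 8 = 60. total_sold = 28
Final: stock = 60, total_sold = 28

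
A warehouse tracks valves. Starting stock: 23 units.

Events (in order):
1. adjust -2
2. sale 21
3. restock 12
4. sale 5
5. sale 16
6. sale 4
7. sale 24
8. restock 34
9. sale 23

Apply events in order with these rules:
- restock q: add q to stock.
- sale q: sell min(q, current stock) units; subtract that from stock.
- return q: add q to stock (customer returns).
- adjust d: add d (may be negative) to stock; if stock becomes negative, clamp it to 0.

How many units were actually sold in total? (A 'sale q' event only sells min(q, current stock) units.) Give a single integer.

Answer: 56

Derivation:
Processing events:
Start: stock = 23
  Event 1 (adjust -2): 23 + -2 = 21
  Event 2 (sale 21): sell min(21,21)=21. stock: 21 - 21 = 0. total_sold = 21
  Event 3 (restock 12): 0 + 12 = 12
  Event 4 (sale 5): sell min(5,12)=5. stock: 12 - 5 = 7. total_sold = 26
  Event 5 (sale 16): sell min(16,7)=7. stock: 7 - 7 = 0. total_sold = 33
  Event 6 (sale 4): sell min(4,0)=0. stock: 0 - 0 = 0. total_sold = 33
  Event 7 (sale 24): sell min(24,0)=0. stock: 0 - 0 = 0. total_sold = 33
  Event 8 (restock 34): 0 + 34 = 34
  Event 9 (sale 23): sell min(23,34)=23. stock: 34 - 23 = 11. total_sold = 56
Final: stock = 11, total_sold = 56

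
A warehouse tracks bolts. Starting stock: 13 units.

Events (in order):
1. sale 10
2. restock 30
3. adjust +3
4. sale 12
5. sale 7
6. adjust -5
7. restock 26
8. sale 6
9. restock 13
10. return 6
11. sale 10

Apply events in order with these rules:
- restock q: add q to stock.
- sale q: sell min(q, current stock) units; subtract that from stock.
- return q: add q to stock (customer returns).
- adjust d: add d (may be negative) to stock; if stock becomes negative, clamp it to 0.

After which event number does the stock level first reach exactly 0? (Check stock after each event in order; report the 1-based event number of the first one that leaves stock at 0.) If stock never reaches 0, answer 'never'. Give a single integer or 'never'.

Answer: never

Derivation:
Processing events:
Start: stock = 13
  Event 1 (sale 10): sell min(10,13)=10. stock: 13 - 10 = 3. total_sold = 10
  Event 2 (restock 30): 3 + 30 = 33
  Event 3 (adjust +3): 33 + 3 = 36
  Event 4 (sale 12): sell min(12,36)=12. stock: 36 - 12 = 24. total_sold = 22
  Event 5 (sale 7): sell min(7,24)=7. stock: 24 - 7 = 17. total_sold = 29
  Event 6 (adjust -5): 17 + -5 = 12
  Event 7 (restock 26): 12 + 26 = 38
  Event 8 (sale 6): sell min(6,38)=6. stock: 38 - 6 = 32. total_sold = 35
  Event 9 (restock 13): 32 + 13 = 45
  Event 10 (return 6): 45 + 6 = 51
  Event 11 (sale 10): sell min(10,51)=10. stock: 51 - 10 = 41. total_sold = 45
Final: stock = 41, total_sold = 45

Stock never reaches 0.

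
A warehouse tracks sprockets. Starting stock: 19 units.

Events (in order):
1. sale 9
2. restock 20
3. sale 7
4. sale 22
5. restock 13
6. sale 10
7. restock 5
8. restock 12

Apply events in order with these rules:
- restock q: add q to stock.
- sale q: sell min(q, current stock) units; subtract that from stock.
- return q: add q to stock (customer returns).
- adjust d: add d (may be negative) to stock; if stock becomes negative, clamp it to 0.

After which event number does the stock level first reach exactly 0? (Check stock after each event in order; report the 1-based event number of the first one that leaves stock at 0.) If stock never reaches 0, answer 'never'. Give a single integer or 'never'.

Processing events:
Start: stock = 19
  Event 1 (sale 9): sell min(9,19)=9. stock: 19 - 9 = 10. total_sold = 9
  Event 2 (restock 20): 10 + 20 = 30
  Event 3 (sale 7): sell min(7,30)=7. stock: 30 - 7 = 23. total_sold = 16
  Event 4 (sale 22): sell min(22,23)=22. stock: 23 - 22 = 1. total_sold = 38
  Event 5 (restock 13): 1 + 13 = 14
  Event 6 (sale 10): sell min(10,14)=10. stock: 14 - 10 = 4. total_sold = 48
  Event 7 (restock 5): 4 + 5 = 9
  Event 8 (restock 12): 9 + 12 = 21
Final: stock = 21, total_sold = 48

Stock never reaches 0.

Answer: never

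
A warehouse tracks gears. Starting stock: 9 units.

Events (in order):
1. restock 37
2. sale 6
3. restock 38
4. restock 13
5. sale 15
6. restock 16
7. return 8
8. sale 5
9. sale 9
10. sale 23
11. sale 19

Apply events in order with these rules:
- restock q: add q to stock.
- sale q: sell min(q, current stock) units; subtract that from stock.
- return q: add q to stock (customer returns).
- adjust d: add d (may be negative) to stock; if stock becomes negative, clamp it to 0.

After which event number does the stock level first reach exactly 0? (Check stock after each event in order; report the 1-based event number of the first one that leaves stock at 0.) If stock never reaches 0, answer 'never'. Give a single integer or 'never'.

Processing events:
Start: stock = 9
  Event 1 (restock 37): 9 + 37 = 46
  Event 2 (sale 6): sell min(6,46)=6. stock: 46 - 6 = 40. total_sold = 6
  Event 3 (restock 38): 40 + 38 = 78
  Event 4 (restock 13): 78 + 13 = 91
  Event 5 (sale 15): sell min(15,91)=15. stock: 91 - 15 = 76. total_sold = 21
  Event 6 (restock 16): 76 + 16 = 92
  Event 7 (return 8): 92 + 8 = 100
  Event 8 (sale 5): sell min(5,100)=5. stock: 100 - 5 = 95. total_sold = 26
  Event 9 (sale 9): sell min(9,95)=9. stock: 95 - 9 = 86. total_sold = 35
  Event 10 (sale 23): sell min(23,86)=23. stock: 86 - 23 = 63. total_sold = 58
  Event 11 (sale 19): sell min(19,63)=19. stock: 63 - 19 = 44. total_sold = 77
Final: stock = 44, total_sold = 77

Stock never reaches 0.

Answer: never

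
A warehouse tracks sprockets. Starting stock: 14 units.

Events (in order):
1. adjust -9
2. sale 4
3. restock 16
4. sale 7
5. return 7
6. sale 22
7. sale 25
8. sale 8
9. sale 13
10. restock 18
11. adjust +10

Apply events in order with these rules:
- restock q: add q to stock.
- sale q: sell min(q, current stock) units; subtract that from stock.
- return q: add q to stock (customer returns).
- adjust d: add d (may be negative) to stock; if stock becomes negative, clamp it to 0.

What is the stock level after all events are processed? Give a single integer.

Answer: 28

Derivation:
Processing events:
Start: stock = 14
  Event 1 (adjust -9): 14 + -9 = 5
  Event 2 (sale 4): sell min(4,5)=4. stock: 5 - 4 = 1. total_sold = 4
  Event 3 (restock 16): 1 + 16 = 17
  Event 4 (sale 7): sell min(7,17)=7. stock: 17 - 7 = 10. total_sold = 11
  Event 5 (return 7): 10 + 7 = 17
  Event 6 (sale 22): sell min(22,17)=17. stock: 17 - 17 = 0. total_sold = 28
  Event 7 (sale 25): sell min(25,0)=0. stock: 0 - 0 = 0. total_sold = 28
  Event 8 (sale 8): sell min(8,0)=0. stock: 0 - 0 = 0. total_sold = 28
  Event 9 (sale 13): sell min(13,0)=0. stock: 0 - 0 = 0. total_sold = 28
  Event 10 (restock 18): 0 + 18 = 18
  Event 11 (adjust +10): 18 + 10 = 28
Final: stock = 28, total_sold = 28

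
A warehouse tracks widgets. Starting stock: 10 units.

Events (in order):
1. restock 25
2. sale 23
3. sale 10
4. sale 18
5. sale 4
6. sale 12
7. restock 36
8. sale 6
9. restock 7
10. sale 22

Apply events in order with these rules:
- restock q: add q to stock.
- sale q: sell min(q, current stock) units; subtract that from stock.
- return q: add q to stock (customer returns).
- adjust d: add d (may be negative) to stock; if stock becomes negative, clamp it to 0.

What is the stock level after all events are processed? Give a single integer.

Answer: 15

Derivation:
Processing events:
Start: stock = 10
  Event 1 (restock 25): 10 + 25 = 35
  Event 2 (sale 23): sell min(23,35)=23. stock: 35 - 23 = 12. total_sold = 23
  Event 3 (sale 10): sell min(10,12)=10. stock: 12 - 10 = 2. total_sold = 33
  Event 4 (sale 18): sell min(18,2)=2. stock: 2 - 2 = 0. total_sold = 35
  Event 5 (sale 4): sell min(4,0)=0. stock: 0 - 0 = 0. total_sold = 35
  Event 6 (sale 12): sell min(12,0)=0. stock: 0 - 0 = 0. total_sold = 35
  Event 7 (restock 36): 0 + 36 = 36
  Event 8 (sale 6): sell min(6,36)=6. stock: 36 - 6 = 30. total_sold = 41
  Event 9 (restock 7): 30 + 7 = 37
  Event 10 (sale 22): sell min(22,37)=22. stock: 37 - 22 = 15. total_sold = 63
Final: stock = 15, total_sold = 63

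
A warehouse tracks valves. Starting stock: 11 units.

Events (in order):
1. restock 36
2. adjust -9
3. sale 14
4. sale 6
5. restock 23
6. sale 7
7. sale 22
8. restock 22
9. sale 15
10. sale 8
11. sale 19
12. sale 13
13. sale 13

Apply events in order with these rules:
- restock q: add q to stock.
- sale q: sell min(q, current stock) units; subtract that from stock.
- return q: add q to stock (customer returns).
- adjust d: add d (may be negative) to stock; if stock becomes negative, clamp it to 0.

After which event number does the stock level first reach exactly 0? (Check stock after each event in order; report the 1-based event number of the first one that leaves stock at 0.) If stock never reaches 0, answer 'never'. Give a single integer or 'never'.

Processing events:
Start: stock = 11
  Event 1 (restock 36): 11 + 36 = 47
  Event 2 (adjust -9): 47 + -9 = 38
  Event 3 (sale 14): sell min(14,38)=14. stock: 38 - 14 = 24. total_sold = 14
  Event 4 (sale 6): sell min(6,24)=6. stock: 24 - 6 = 18. total_sold = 20
  Event 5 (restock 23): 18 + 23 = 41
  Event 6 (sale 7): sell min(7,41)=7. stock: 41 - 7 = 34. total_sold = 27
  Event 7 (sale 22): sell min(22,34)=22. stock: 34 - 22 = 12. total_sold = 49
  Event 8 (restock 22): 12 + 22 = 34
  Event 9 (sale 15): sell min(15,34)=15. stock: 34 - 15 = 19. total_sold = 64
  Event 10 (sale 8): sell min(8,19)=8. stock: 19 - 8 = 11. total_sold = 72
  Event 11 (sale 19): sell min(19,11)=11. stock: 11 - 11 = 0. total_sold = 83
  Event 12 (sale 13): sell min(13,0)=0. stock: 0 - 0 = 0. total_sold = 83
  Event 13 (sale 13): sell min(13,0)=0. stock: 0 - 0 = 0. total_sold = 83
Final: stock = 0, total_sold = 83

First zero at event 11.

Answer: 11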